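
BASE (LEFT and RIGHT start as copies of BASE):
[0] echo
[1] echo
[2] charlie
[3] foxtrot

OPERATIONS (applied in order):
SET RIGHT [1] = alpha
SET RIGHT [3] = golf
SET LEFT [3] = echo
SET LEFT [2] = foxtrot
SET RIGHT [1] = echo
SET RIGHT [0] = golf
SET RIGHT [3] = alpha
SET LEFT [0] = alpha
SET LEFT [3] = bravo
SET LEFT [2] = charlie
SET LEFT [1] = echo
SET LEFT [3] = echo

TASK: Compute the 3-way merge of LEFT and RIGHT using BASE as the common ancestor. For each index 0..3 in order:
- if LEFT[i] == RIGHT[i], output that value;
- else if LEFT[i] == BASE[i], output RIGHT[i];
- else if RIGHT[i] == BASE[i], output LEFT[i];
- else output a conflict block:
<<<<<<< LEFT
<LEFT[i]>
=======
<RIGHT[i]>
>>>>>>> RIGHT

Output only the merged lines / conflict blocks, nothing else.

Final LEFT:  [alpha, echo, charlie, echo]
Final RIGHT: [golf, echo, charlie, alpha]
i=0: BASE=echo L=alpha R=golf all differ -> CONFLICT
i=1: L=echo R=echo -> agree -> echo
i=2: L=charlie R=charlie -> agree -> charlie
i=3: BASE=foxtrot L=echo R=alpha all differ -> CONFLICT

Answer: <<<<<<< LEFT
alpha
=======
golf
>>>>>>> RIGHT
echo
charlie
<<<<<<< LEFT
echo
=======
alpha
>>>>>>> RIGHT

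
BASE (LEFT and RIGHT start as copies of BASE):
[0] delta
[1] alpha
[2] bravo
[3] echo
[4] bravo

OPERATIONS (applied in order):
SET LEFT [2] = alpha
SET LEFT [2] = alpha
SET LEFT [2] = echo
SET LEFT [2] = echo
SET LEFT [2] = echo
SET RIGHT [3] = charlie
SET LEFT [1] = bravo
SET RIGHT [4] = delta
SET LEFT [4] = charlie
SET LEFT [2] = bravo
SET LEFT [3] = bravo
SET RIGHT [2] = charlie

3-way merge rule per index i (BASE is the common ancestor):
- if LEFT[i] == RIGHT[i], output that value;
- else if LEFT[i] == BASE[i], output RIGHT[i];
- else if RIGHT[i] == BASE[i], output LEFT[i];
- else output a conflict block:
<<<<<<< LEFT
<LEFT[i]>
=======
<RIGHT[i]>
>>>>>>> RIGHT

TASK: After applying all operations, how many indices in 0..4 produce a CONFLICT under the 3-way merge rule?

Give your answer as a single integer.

Answer: 2

Derivation:
Final LEFT:  [delta, bravo, bravo, bravo, charlie]
Final RIGHT: [delta, alpha, charlie, charlie, delta]
i=0: L=delta R=delta -> agree -> delta
i=1: L=bravo, R=alpha=BASE -> take LEFT -> bravo
i=2: L=bravo=BASE, R=charlie -> take RIGHT -> charlie
i=3: BASE=echo L=bravo R=charlie all differ -> CONFLICT
i=4: BASE=bravo L=charlie R=delta all differ -> CONFLICT
Conflict count: 2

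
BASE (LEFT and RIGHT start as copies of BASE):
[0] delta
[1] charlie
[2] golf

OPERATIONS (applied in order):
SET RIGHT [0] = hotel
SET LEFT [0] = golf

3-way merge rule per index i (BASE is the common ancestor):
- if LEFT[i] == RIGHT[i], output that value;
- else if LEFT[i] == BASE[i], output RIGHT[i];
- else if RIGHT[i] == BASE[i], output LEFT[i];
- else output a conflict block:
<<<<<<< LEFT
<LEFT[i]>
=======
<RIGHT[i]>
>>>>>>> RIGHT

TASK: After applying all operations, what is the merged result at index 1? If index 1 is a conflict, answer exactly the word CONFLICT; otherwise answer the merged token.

Answer: charlie

Derivation:
Final LEFT:  [golf, charlie, golf]
Final RIGHT: [hotel, charlie, golf]
i=0: BASE=delta L=golf R=hotel all differ -> CONFLICT
i=1: L=charlie R=charlie -> agree -> charlie
i=2: L=golf R=golf -> agree -> golf
Index 1 -> charlie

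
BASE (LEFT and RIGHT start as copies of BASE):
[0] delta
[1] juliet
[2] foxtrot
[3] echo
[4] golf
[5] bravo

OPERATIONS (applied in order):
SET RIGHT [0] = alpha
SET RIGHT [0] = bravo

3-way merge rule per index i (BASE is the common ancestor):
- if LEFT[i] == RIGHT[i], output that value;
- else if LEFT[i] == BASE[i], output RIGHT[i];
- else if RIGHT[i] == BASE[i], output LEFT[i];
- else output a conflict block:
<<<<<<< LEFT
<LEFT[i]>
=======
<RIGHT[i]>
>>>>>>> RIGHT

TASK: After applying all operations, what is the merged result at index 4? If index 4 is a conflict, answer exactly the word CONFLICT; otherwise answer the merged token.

Final LEFT:  [delta, juliet, foxtrot, echo, golf, bravo]
Final RIGHT: [bravo, juliet, foxtrot, echo, golf, bravo]
i=0: L=delta=BASE, R=bravo -> take RIGHT -> bravo
i=1: L=juliet R=juliet -> agree -> juliet
i=2: L=foxtrot R=foxtrot -> agree -> foxtrot
i=3: L=echo R=echo -> agree -> echo
i=4: L=golf R=golf -> agree -> golf
i=5: L=bravo R=bravo -> agree -> bravo
Index 4 -> golf

Answer: golf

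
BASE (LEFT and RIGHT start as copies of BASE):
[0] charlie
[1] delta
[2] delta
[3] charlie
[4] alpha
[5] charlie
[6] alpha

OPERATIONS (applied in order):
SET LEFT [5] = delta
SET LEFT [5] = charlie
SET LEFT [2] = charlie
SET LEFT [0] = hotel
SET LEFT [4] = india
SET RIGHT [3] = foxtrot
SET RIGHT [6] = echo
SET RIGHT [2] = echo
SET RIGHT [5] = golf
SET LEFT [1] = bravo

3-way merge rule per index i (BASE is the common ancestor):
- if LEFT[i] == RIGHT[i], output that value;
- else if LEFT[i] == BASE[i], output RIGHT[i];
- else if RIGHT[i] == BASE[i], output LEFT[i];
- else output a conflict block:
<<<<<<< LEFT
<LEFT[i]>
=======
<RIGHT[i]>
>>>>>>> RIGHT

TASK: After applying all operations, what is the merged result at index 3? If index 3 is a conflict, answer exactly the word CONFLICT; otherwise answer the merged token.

Final LEFT:  [hotel, bravo, charlie, charlie, india, charlie, alpha]
Final RIGHT: [charlie, delta, echo, foxtrot, alpha, golf, echo]
i=0: L=hotel, R=charlie=BASE -> take LEFT -> hotel
i=1: L=bravo, R=delta=BASE -> take LEFT -> bravo
i=2: BASE=delta L=charlie R=echo all differ -> CONFLICT
i=3: L=charlie=BASE, R=foxtrot -> take RIGHT -> foxtrot
i=4: L=india, R=alpha=BASE -> take LEFT -> india
i=5: L=charlie=BASE, R=golf -> take RIGHT -> golf
i=6: L=alpha=BASE, R=echo -> take RIGHT -> echo
Index 3 -> foxtrot

Answer: foxtrot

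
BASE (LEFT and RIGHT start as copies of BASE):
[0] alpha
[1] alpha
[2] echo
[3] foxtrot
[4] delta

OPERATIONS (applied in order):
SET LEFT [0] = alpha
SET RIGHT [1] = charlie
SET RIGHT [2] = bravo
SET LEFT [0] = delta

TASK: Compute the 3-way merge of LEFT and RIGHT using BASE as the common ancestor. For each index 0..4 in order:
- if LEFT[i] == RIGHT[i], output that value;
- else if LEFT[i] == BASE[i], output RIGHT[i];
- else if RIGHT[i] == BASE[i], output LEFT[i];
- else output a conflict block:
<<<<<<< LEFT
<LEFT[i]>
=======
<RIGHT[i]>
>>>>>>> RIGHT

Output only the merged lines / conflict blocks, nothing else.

Final LEFT:  [delta, alpha, echo, foxtrot, delta]
Final RIGHT: [alpha, charlie, bravo, foxtrot, delta]
i=0: L=delta, R=alpha=BASE -> take LEFT -> delta
i=1: L=alpha=BASE, R=charlie -> take RIGHT -> charlie
i=2: L=echo=BASE, R=bravo -> take RIGHT -> bravo
i=3: L=foxtrot R=foxtrot -> agree -> foxtrot
i=4: L=delta R=delta -> agree -> delta

Answer: delta
charlie
bravo
foxtrot
delta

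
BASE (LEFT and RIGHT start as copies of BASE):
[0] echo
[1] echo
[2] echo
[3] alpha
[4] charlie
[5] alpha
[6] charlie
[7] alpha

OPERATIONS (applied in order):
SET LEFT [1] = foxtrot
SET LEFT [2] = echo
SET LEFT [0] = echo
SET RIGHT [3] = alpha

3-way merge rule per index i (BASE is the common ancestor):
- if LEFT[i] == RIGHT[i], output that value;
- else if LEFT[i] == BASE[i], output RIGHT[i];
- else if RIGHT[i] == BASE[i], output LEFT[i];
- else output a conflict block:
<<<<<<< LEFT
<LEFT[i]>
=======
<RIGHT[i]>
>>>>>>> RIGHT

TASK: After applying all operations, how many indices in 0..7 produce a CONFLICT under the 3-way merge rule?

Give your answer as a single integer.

Final LEFT:  [echo, foxtrot, echo, alpha, charlie, alpha, charlie, alpha]
Final RIGHT: [echo, echo, echo, alpha, charlie, alpha, charlie, alpha]
i=0: L=echo R=echo -> agree -> echo
i=1: L=foxtrot, R=echo=BASE -> take LEFT -> foxtrot
i=2: L=echo R=echo -> agree -> echo
i=3: L=alpha R=alpha -> agree -> alpha
i=4: L=charlie R=charlie -> agree -> charlie
i=5: L=alpha R=alpha -> agree -> alpha
i=6: L=charlie R=charlie -> agree -> charlie
i=7: L=alpha R=alpha -> agree -> alpha
Conflict count: 0

Answer: 0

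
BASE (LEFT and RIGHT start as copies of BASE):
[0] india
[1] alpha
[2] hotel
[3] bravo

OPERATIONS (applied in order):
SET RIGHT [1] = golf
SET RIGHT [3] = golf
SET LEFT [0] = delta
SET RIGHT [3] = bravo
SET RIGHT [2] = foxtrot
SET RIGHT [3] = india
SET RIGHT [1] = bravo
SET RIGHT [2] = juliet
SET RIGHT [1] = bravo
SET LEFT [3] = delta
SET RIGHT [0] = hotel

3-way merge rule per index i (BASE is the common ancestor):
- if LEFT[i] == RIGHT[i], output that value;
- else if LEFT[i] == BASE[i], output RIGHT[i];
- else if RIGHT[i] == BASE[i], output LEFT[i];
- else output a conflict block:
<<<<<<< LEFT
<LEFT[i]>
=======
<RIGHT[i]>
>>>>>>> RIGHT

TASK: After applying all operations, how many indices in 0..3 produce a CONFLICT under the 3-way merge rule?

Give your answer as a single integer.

Answer: 2

Derivation:
Final LEFT:  [delta, alpha, hotel, delta]
Final RIGHT: [hotel, bravo, juliet, india]
i=0: BASE=india L=delta R=hotel all differ -> CONFLICT
i=1: L=alpha=BASE, R=bravo -> take RIGHT -> bravo
i=2: L=hotel=BASE, R=juliet -> take RIGHT -> juliet
i=3: BASE=bravo L=delta R=india all differ -> CONFLICT
Conflict count: 2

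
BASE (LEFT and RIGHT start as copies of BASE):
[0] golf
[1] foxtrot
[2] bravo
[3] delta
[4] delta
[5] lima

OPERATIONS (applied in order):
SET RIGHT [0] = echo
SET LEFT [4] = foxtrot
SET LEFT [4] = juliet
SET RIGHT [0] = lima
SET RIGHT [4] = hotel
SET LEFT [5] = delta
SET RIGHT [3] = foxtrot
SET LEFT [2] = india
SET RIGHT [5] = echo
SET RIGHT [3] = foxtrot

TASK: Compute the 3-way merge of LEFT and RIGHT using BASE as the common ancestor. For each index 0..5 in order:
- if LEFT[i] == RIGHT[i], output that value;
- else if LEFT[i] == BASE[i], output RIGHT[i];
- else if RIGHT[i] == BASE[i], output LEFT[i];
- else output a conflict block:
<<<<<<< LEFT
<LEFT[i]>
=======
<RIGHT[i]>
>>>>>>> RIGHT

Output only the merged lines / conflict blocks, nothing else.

Answer: lima
foxtrot
india
foxtrot
<<<<<<< LEFT
juliet
=======
hotel
>>>>>>> RIGHT
<<<<<<< LEFT
delta
=======
echo
>>>>>>> RIGHT

Derivation:
Final LEFT:  [golf, foxtrot, india, delta, juliet, delta]
Final RIGHT: [lima, foxtrot, bravo, foxtrot, hotel, echo]
i=0: L=golf=BASE, R=lima -> take RIGHT -> lima
i=1: L=foxtrot R=foxtrot -> agree -> foxtrot
i=2: L=india, R=bravo=BASE -> take LEFT -> india
i=3: L=delta=BASE, R=foxtrot -> take RIGHT -> foxtrot
i=4: BASE=delta L=juliet R=hotel all differ -> CONFLICT
i=5: BASE=lima L=delta R=echo all differ -> CONFLICT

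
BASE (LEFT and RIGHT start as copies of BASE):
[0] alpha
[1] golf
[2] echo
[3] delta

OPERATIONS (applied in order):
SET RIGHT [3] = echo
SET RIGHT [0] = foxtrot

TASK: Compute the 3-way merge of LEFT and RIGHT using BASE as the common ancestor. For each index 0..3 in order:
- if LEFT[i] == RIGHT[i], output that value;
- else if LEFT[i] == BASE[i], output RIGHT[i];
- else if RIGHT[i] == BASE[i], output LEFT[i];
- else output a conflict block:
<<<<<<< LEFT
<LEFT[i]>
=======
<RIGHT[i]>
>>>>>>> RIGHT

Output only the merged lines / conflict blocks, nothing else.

Final LEFT:  [alpha, golf, echo, delta]
Final RIGHT: [foxtrot, golf, echo, echo]
i=0: L=alpha=BASE, R=foxtrot -> take RIGHT -> foxtrot
i=1: L=golf R=golf -> agree -> golf
i=2: L=echo R=echo -> agree -> echo
i=3: L=delta=BASE, R=echo -> take RIGHT -> echo

Answer: foxtrot
golf
echo
echo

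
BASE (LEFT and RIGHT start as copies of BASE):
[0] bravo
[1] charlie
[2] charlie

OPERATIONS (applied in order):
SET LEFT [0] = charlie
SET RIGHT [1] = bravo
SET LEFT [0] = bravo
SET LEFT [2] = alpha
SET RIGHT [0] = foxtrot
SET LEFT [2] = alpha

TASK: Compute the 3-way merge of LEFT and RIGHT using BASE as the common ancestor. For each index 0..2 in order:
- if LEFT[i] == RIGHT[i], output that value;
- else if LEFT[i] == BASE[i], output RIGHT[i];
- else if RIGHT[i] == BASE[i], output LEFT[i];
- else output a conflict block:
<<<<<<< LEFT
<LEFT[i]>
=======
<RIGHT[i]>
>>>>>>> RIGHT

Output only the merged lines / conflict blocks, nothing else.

Final LEFT:  [bravo, charlie, alpha]
Final RIGHT: [foxtrot, bravo, charlie]
i=0: L=bravo=BASE, R=foxtrot -> take RIGHT -> foxtrot
i=1: L=charlie=BASE, R=bravo -> take RIGHT -> bravo
i=2: L=alpha, R=charlie=BASE -> take LEFT -> alpha

Answer: foxtrot
bravo
alpha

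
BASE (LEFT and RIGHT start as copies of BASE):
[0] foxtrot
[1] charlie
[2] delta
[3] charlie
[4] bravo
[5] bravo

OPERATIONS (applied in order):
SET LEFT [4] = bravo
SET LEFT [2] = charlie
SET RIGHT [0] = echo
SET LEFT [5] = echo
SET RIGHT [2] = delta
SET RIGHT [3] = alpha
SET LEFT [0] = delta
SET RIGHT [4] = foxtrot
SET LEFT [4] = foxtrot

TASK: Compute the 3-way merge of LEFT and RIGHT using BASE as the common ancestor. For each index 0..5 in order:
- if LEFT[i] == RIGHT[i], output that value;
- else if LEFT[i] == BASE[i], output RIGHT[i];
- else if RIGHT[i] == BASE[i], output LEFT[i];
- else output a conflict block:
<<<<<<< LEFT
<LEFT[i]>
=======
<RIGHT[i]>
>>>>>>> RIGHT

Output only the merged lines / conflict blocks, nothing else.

Answer: <<<<<<< LEFT
delta
=======
echo
>>>>>>> RIGHT
charlie
charlie
alpha
foxtrot
echo

Derivation:
Final LEFT:  [delta, charlie, charlie, charlie, foxtrot, echo]
Final RIGHT: [echo, charlie, delta, alpha, foxtrot, bravo]
i=0: BASE=foxtrot L=delta R=echo all differ -> CONFLICT
i=1: L=charlie R=charlie -> agree -> charlie
i=2: L=charlie, R=delta=BASE -> take LEFT -> charlie
i=3: L=charlie=BASE, R=alpha -> take RIGHT -> alpha
i=4: L=foxtrot R=foxtrot -> agree -> foxtrot
i=5: L=echo, R=bravo=BASE -> take LEFT -> echo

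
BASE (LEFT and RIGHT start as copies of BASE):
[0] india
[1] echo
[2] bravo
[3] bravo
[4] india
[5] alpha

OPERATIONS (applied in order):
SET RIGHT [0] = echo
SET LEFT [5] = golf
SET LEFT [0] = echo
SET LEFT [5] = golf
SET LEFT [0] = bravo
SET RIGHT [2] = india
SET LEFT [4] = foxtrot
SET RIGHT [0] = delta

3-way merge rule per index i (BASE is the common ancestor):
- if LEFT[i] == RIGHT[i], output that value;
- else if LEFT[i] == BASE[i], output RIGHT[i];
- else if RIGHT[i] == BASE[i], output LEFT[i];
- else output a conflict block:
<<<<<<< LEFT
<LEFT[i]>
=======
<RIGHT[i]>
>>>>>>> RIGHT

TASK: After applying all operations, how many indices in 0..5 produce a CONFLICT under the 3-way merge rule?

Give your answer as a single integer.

Final LEFT:  [bravo, echo, bravo, bravo, foxtrot, golf]
Final RIGHT: [delta, echo, india, bravo, india, alpha]
i=0: BASE=india L=bravo R=delta all differ -> CONFLICT
i=1: L=echo R=echo -> agree -> echo
i=2: L=bravo=BASE, R=india -> take RIGHT -> india
i=3: L=bravo R=bravo -> agree -> bravo
i=4: L=foxtrot, R=india=BASE -> take LEFT -> foxtrot
i=5: L=golf, R=alpha=BASE -> take LEFT -> golf
Conflict count: 1

Answer: 1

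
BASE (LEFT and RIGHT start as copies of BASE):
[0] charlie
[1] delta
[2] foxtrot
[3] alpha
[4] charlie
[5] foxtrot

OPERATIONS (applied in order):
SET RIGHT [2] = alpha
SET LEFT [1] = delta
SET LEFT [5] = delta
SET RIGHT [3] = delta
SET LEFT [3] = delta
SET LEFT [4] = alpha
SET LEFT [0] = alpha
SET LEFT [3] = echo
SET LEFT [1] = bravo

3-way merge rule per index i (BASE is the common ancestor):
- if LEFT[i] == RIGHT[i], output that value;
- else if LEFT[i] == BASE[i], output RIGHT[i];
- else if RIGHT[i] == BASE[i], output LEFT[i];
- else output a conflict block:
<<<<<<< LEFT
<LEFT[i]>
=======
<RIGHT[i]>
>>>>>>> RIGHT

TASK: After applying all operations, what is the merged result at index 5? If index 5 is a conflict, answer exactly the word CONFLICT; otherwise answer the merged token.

Answer: delta

Derivation:
Final LEFT:  [alpha, bravo, foxtrot, echo, alpha, delta]
Final RIGHT: [charlie, delta, alpha, delta, charlie, foxtrot]
i=0: L=alpha, R=charlie=BASE -> take LEFT -> alpha
i=1: L=bravo, R=delta=BASE -> take LEFT -> bravo
i=2: L=foxtrot=BASE, R=alpha -> take RIGHT -> alpha
i=3: BASE=alpha L=echo R=delta all differ -> CONFLICT
i=4: L=alpha, R=charlie=BASE -> take LEFT -> alpha
i=5: L=delta, R=foxtrot=BASE -> take LEFT -> delta
Index 5 -> delta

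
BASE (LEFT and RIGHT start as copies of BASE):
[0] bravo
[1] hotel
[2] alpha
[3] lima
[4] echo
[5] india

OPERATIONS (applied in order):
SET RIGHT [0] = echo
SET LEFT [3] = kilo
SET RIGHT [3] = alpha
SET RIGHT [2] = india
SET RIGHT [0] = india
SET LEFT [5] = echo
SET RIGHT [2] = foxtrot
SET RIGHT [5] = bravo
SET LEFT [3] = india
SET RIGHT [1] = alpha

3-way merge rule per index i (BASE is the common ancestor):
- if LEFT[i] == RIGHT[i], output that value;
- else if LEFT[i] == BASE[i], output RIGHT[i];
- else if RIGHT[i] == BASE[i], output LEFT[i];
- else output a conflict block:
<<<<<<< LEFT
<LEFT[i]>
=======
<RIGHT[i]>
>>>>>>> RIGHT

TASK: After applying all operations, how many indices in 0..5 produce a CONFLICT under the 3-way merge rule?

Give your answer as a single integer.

Final LEFT:  [bravo, hotel, alpha, india, echo, echo]
Final RIGHT: [india, alpha, foxtrot, alpha, echo, bravo]
i=0: L=bravo=BASE, R=india -> take RIGHT -> india
i=1: L=hotel=BASE, R=alpha -> take RIGHT -> alpha
i=2: L=alpha=BASE, R=foxtrot -> take RIGHT -> foxtrot
i=3: BASE=lima L=india R=alpha all differ -> CONFLICT
i=4: L=echo R=echo -> agree -> echo
i=5: BASE=india L=echo R=bravo all differ -> CONFLICT
Conflict count: 2

Answer: 2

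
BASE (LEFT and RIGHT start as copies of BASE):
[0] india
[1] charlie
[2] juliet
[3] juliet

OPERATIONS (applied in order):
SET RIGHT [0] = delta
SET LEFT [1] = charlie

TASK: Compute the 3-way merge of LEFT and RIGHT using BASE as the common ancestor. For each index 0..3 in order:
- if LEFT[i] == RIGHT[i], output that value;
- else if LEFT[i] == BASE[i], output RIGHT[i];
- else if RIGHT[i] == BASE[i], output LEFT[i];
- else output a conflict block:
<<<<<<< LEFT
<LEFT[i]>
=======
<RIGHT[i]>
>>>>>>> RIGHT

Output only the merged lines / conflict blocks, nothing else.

Answer: delta
charlie
juliet
juliet

Derivation:
Final LEFT:  [india, charlie, juliet, juliet]
Final RIGHT: [delta, charlie, juliet, juliet]
i=0: L=india=BASE, R=delta -> take RIGHT -> delta
i=1: L=charlie R=charlie -> agree -> charlie
i=2: L=juliet R=juliet -> agree -> juliet
i=3: L=juliet R=juliet -> agree -> juliet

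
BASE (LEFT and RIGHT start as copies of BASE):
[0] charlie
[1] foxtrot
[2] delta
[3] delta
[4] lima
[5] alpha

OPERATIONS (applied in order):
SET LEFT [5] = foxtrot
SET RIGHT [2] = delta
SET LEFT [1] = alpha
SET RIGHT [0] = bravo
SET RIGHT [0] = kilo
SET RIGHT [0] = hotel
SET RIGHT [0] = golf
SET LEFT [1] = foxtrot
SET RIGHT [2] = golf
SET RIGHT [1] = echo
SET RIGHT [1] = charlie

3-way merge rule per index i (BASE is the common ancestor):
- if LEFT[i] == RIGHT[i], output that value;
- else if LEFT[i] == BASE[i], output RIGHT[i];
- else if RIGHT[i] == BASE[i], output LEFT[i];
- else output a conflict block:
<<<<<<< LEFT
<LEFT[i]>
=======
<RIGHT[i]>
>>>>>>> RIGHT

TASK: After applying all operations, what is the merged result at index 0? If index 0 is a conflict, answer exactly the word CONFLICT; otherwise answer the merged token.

Answer: golf

Derivation:
Final LEFT:  [charlie, foxtrot, delta, delta, lima, foxtrot]
Final RIGHT: [golf, charlie, golf, delta, lima, alpha]
i=0: L=charlie=BASE, R=golf -> take RIGHT -> golf
i=1: L=foxtrot=BASE, R=charlie -> take RIGHT -> charlie
i=2: L=delta=BASE, R=golf -> take RIGHT -> golf
i=3: L=delta R=delta -> agree -> delta
i=4: L=lima R=lima -> agree -> lima
i=5: L=foxtrot, R=alpha=BASE -> take LEFT -> foxtrot
Index 0 -> golf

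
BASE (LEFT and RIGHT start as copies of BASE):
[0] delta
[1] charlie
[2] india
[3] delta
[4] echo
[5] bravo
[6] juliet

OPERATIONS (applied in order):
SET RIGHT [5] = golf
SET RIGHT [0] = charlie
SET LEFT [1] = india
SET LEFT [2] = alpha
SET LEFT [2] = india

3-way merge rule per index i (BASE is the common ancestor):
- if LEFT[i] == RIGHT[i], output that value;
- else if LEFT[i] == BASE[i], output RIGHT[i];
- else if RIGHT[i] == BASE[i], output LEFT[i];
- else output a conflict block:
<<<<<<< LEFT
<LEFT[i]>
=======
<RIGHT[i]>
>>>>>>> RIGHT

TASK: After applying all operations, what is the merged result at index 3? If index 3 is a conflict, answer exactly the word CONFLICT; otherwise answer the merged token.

Final LEFT:  [delta, india, india, delta, echo, bravo, juliet]
Final RIGHT: [charlie, charlie, india, delta, echo, golf, juliet]
i=0: L=delta=BASE, R=charlie -> take RIGHT -> charlie
i=1: L=india, R=charlie=BASE -> take LEFT -> india
i=2: L=india R=india -> agree -> india
i=3: L=delta R=delta -> agree -> delta
i=4: L=echo R=echo -> agree -> echo
i=5: L=bravo=BASE, R=golf -> take RIGHT -> golf
i=6: L=juliet R=juliet -> agree -> juliet
Index 3 -> delta

Answer: delta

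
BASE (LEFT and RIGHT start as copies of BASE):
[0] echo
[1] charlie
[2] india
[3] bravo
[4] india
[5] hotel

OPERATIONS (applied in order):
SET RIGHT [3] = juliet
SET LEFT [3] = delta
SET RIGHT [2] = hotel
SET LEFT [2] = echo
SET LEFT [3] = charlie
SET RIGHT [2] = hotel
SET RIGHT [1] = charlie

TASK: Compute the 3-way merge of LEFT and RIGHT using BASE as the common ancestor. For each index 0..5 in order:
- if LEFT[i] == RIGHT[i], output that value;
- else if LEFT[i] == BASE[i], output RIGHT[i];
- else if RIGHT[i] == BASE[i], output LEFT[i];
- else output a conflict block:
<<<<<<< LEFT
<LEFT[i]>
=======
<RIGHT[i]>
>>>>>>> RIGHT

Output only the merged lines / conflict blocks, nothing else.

Answer: echo
charlie
<<<<<<< LEFT
echo
=======
hotel
>>>>>>> RIGHT
<<<<<<< LEFT
charlie
=======
juliet
>>>>>>> RIGHT
india
hotel

Derivation:
Final LEFT:  [echo, charlie, echo, charlie, india, hotel]
Final RIGHT: [echo, charlie, hotel, juliet, india, hotel]
i=0: L=echo R=echo -> agree -> echo
i=1: L=charlie R=charlie -> agree -> charlie
i=2: BASE=india L=echo R=hotel all differ -> CONFLICT
i=3: BASE=bravo L=charlie R=juliet all differ -> CONFLICT
i=4: L=india R=india -> agree -> india
i=5: L=hotel R=hotel -> agree -> hotel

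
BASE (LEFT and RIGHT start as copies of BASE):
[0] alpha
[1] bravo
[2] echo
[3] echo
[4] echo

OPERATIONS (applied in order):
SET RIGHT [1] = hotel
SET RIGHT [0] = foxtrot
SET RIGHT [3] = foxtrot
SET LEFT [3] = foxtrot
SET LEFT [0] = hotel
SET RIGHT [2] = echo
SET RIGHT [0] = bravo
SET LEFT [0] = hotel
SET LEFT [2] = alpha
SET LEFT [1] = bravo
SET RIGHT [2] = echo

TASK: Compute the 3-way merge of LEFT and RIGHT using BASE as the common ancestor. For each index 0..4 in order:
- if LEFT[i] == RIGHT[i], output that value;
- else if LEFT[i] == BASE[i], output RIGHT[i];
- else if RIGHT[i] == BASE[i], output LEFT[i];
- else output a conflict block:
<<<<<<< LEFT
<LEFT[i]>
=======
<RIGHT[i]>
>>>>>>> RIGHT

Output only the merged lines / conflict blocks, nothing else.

Final LEFT:  [hotel, bravo, alpha, foxtrot, echo]
Final RIGHT: [bravo, hotel, echo, foxtrot, echo]
i=0: BASE=alpha L=hotel R=bravo all differ -> CONFLICT
i=1: L=bravo=BASE, R=hotel -> take RIGHT -> hotel
i=2: L=alpha, R=echo=BASE -> take LEFT -> alpha
i=3: L=foxtrot R=foxtrot -> agree -> foxtrot
i=4: L=echo R=echo -> agree -> echo

Answer: <<<<<<< LEFT
hotel
=======
bravo
>>>>>>> RIGHT
hotel
alpha
foxtrot
echo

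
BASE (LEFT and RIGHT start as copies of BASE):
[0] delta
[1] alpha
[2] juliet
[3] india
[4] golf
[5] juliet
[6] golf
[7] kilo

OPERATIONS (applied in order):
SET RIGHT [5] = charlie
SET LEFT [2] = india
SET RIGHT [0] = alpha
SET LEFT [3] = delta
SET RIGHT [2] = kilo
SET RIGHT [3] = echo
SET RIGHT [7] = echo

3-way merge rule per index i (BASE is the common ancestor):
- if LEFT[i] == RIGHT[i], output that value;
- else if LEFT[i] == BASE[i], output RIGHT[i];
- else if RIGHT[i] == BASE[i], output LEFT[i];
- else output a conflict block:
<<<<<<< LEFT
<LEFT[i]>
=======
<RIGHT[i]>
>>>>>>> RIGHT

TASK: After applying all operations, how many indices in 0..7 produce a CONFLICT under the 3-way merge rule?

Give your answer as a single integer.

Answer: 2

Derivation:
Final LEFT:  [delta, alpha, india, delta, golf, juliet, golf, kilo]
Final RIGHT: [alpha, alpha, kilo, echo, golf, charlie, golf, echo]
i=0: L=delta=BASE, R=alpha -> take RIGHT -> alpha
i=1: L=alpha R=alpha -> agree -> alpha
i=2: BASE=juliet L=india R=kilo all differ -> CONFLICT
i=3: BASE=india L=delta R=echo all differ -> CONFLICT
i=4: L=golf R=golf -> agree -> golf
i=5: L=juliet=BASE, R=charlie -> take RIGHT -> charlie
i=6: L=golf R=golf -> agree -> golf
i=7: L=kilo=BASE, R=echo -> take RIGHT -> echo
Conflict count: 2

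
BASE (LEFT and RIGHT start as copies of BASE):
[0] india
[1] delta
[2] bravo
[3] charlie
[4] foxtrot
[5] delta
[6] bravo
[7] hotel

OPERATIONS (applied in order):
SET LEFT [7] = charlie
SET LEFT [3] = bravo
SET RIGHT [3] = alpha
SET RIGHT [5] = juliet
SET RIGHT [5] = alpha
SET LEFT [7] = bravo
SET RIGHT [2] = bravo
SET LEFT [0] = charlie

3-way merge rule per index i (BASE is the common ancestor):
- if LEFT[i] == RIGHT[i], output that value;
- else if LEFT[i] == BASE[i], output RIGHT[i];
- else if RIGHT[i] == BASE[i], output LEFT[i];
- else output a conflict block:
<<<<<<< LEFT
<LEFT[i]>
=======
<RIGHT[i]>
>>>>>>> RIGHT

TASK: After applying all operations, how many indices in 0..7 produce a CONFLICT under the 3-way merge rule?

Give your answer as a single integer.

Answer: 1

Derivation:
Final LEFT:  [charlie, delta, bravo, bravo, foxtrot, delta, bravo, bravo]
Final RIGHT: [india, delta, bravo, alpha, foxtrot, alpha, bravo, hotel]
i=0: L=charlie, R=india=BASE -> take LEFT -> charlie
i=1: L=delta R=delta -> agree -> delta
i=2: L=bravo R=bravo -> agree -> bravo
i=3: BASE=charlie L=bravo R=alpha all differ -> CONFLICT
i=4: L=foxtrot R=foxtrot -> agree -> foxtrot
i=5: L=delta=BASE, R=alpha -> take RIGHT -> alpha
i=6: L=bravo R=bravo -> agree -> bravo
i=7: L=bravo, R=hotel=BASE -> take LEFT -> bravo
Conflict count: 1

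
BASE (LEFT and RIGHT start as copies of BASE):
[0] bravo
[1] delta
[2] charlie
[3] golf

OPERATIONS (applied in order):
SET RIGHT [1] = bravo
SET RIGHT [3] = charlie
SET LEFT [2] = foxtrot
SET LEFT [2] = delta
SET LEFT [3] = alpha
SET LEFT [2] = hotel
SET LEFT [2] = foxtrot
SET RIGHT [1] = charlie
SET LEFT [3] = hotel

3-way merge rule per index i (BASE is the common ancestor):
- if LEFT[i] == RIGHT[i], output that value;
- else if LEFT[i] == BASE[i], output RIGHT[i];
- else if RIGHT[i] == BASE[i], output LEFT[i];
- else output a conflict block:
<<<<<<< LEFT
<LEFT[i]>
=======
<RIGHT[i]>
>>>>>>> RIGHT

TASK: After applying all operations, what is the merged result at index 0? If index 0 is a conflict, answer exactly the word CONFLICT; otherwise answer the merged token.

Final LEFT:  [bravo, delta, foxtrot, hotel]
Final RIGHT: [bravo, charlie, charlie, charlie]
i=0: L=bravo R=bravo -> agree -> bravo
i=1: L=delta=BASE, R=charlie -> take RIGHT -> charlie
i=2: L=foxtrot, R=charlie=BASE -> take LEFT -> foxtrot
i=3: BASE=golf L=hotel R=charlie all differ -> CONFLICT
Index 0 -> bravo

Answer: bravo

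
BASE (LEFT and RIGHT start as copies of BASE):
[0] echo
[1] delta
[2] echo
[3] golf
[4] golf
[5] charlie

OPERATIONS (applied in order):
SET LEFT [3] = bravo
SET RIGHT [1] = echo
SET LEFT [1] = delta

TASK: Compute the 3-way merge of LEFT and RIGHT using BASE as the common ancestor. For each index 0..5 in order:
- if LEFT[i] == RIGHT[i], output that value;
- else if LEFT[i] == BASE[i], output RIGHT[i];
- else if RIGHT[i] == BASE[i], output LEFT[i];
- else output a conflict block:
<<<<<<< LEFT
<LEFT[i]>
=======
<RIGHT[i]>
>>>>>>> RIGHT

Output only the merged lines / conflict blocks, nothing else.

Answer: echo
echo
echo
bravo
golf
charlie

Derivation:
Final LEFT:  [echo, delta, echo, bravo, golf, charlie]
Final RIGHT: [echo, echo, echo, golf, golf, charlie]
i=0: L=echo R=echo -> agree -> echo
i=1: L=delta=BASE, R=echo -> take RIGHT -> echo
i=2: L=echo R=echo -> agree -> echo
i=3: L=bravo, R=golf=BASE -> take LEFT -> bravo
i=4: L=golf R=golf -> agree -> golf
i=5: L=charlie R=charlie -> agree -> charlie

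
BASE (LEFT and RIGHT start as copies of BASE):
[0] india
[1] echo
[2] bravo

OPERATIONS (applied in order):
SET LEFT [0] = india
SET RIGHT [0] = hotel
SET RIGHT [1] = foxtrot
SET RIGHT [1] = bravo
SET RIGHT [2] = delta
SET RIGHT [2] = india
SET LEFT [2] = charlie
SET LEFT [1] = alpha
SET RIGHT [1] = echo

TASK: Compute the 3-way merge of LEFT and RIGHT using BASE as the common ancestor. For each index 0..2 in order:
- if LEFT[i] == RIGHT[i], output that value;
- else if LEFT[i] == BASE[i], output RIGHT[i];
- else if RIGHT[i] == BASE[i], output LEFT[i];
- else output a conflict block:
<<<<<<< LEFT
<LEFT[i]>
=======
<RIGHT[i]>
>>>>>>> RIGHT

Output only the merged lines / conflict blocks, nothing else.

Final LEFT:  [india, alpha, charlie]
Final RIGHT: [hotel, echo, india]
i=0: L=india=BASE, R=hotel -> take RIGHT -> hotel
i=1: L=alpha, R=echo=BASE -> take LEFT -> alpha
i=2: BASE=bravo L=charlie R=india all differ -> CONFLICT

Answer: hotel
alpha
<<<<<<< LEFT
charlie
=======
india
>>>>>>> RIGHT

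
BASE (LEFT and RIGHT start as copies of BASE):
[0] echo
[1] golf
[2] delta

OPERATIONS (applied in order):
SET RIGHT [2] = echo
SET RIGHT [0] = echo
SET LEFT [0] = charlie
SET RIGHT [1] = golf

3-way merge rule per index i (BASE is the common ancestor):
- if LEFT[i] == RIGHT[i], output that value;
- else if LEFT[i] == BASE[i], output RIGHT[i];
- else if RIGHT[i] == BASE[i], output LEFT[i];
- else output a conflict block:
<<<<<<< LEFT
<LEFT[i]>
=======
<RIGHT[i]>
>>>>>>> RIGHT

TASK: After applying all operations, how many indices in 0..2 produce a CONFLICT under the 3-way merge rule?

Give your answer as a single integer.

Final LEFT:  [charlie, golf, delta]
Final RIGHT: [echo, golf, echo]
i=0: L=charlie, R=echo=BASE -> take LEFT -> charlie
i=1: L=golf R=golf -> agree -> golf
i=2: L=delta=BASE, R=echo -> take RIGHT -> echo
Conflict count: 0

Answer: 0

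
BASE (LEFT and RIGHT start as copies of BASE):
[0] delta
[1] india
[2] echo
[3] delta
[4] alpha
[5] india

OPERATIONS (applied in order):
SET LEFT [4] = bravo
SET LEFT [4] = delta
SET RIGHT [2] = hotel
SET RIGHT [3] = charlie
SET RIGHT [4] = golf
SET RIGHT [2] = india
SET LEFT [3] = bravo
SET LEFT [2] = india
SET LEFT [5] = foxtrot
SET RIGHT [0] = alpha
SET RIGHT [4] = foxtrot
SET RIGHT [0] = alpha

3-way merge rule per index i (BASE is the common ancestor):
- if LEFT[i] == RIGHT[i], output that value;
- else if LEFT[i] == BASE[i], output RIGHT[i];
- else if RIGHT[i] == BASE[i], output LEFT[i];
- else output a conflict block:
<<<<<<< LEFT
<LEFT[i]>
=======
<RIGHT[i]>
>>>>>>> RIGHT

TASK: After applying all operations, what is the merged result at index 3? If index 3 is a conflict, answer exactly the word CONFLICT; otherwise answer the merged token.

Answer: CONFLICT

Derivation:
Final LEFT:  [delta, india, india, bravo, delta, foxtrot]
Final RIGHT: [alpha, india, india, charlie, foxtrot, india]
i=0: L=delta=BASE, R=alpha -> take RIGHT -> alpha
i=1: L=india R=india -> agree -> india
i=2: L=india R=india -> agree -> india
i=3: BASE=delta L=bravo R=charlie all differ -> CONFLICT
i=4: BASE=alpha L=delta R=foxtrot all differ -> CONFLICT
i=5: L=foxtrot, R=india=BASE -> take LEFT -> foxtrot
Index 3 -> CONFLICT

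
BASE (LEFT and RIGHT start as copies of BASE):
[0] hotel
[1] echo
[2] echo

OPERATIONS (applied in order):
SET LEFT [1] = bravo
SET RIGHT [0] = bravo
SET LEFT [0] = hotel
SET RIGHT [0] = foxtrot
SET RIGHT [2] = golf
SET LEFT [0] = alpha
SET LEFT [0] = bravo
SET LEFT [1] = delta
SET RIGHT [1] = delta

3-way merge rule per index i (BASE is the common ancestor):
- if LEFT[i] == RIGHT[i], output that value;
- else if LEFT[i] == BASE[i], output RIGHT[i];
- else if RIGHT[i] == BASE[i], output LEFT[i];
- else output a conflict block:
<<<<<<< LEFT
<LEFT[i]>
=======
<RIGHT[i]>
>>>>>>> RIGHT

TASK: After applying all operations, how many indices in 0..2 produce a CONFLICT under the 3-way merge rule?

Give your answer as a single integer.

Answer: 1

Derivation:
Final LEFT:  [bravo, delta, echo]
Final RIGHT: [foxtrot, delta, golf]
i=0: BASE=hotel L=bravo R=foxtrot all differ -> CONFLICT
i=1: L=delta R=delta -> agree -> delta
i=2: L=echo=BASE, R=golf -> take RIGHT -> golf
Conflict count: 1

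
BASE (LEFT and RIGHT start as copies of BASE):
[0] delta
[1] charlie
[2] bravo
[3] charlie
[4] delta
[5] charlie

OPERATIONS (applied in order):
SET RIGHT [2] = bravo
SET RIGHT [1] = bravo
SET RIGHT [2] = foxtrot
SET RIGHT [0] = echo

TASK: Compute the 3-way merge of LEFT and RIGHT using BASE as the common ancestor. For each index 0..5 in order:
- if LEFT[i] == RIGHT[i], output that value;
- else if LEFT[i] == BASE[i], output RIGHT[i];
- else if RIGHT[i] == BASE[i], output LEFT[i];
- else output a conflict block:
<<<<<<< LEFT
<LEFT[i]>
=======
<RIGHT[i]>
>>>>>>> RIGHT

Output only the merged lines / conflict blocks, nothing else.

Answer: echo
bravo
foxtrot
charlie
delta
charlie

Derivation:
Final LEFT:  [delta, charlie, bravo, charlie, delta, charlie]
Final RIGHT: [echo, bravo, foxtrot, charlie, delta, charlie]
i=0: L=delta=BASE, R=echo -> take RIGHT -> echo
i=1: L=charlie=BASE, R=bravo -> take RIGHT -> bravo
i=2: L=bravo=BASE, R=foxtrot -> take RIGHT -> foxtrot
i=3: L=charlie R=charlie -> agree -> charlie
i=4: L=delta R=delta -> agree -> delta
i=5: L=charlie R=charlie -> agree -> charlie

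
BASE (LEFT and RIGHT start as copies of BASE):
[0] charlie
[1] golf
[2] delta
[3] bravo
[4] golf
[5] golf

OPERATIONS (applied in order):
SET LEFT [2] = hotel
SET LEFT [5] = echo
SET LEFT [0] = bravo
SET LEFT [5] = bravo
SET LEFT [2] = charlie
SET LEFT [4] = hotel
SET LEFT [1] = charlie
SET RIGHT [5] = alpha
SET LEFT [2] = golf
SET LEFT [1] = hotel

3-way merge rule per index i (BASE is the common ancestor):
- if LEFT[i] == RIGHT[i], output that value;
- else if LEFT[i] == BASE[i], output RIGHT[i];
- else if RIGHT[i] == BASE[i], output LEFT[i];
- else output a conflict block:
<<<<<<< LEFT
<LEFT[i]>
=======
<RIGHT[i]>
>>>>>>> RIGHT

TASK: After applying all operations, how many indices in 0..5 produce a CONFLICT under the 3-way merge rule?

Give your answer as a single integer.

Answer: 1

Derivation:
Final LEFT:  [bravo, hotel, golf, bravo, hotel, bravo]
Final RIGHT: [charlie, golf, delta, bravo, golf, alpha]
i=0: L=bravo, R=charlie=BASE -> take LEFT -> bravo
i=1: L=hotel, R=golf=BASE -> take LEFT -> hotel
i=2: L=golf, R=delta=BASE -> take LEFT -> golf
i=3: L=bravo R=bravo -> agree -> bravo
i=4: L=hotel, R=golf=BASE -> take LEFT -> hotel
i=5: BASE=golf L=bravo R=alpha all differ -> CONFLICT
Conflict count: 1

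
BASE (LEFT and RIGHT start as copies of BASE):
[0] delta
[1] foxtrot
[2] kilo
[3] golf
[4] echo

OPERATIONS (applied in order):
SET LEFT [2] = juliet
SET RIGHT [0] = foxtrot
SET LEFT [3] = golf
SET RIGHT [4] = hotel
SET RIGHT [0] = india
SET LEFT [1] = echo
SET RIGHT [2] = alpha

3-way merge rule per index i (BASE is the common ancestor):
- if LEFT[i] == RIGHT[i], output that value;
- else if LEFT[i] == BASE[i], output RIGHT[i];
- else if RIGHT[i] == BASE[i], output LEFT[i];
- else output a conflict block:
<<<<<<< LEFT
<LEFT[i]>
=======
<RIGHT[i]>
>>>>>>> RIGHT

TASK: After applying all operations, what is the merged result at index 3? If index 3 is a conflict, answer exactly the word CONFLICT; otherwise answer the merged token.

Answer: golf

Derivation:
Final LEFT:  [delta, echo, juliet, golf, echo]
Final RIGHT: [india, foxtrot, alpha, golf, hotel]
i=0: L=delta=BASE, R=india -> take RIGHT -> india
i=1: L=echo, R=foxtrot=BASE -> take LEFT -> echo
i=2: BASE=kilo L=juliet R=alpha all differ -> CONFLICT
i=3: L=golf R=golf -> agree -> golf
i=4: L=echo=BASE, R=hotel -> take RIGHT -> hotel
Index 3 -> golf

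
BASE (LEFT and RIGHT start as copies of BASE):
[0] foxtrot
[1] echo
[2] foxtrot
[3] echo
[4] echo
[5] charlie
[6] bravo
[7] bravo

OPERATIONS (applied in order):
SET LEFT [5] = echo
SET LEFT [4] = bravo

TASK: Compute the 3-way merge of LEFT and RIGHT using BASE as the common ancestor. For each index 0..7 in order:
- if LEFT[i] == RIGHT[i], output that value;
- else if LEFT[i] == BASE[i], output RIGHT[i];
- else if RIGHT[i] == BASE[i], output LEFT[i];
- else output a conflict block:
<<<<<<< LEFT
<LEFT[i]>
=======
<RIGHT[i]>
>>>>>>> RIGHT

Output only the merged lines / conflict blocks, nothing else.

Answer: foxtrot
echo
foxtrot
echo
bravo
echo
bravo
bravo

Derivation:
Final LEFT:  [foxtrot, echo, foxtrot, echo, bravo, echo, bravo, bravo]
Final RIGHT: [foxtrot, echo, foxtrot, echo, echo, charlie, bravo, bravo]
i=0: L=foxtrot R=foxtrot -> agree -> foxtrot
i=1: L=echo R=echo -> agree -> echo
i=2: L=foxtrot R=foxtrot -> agree -> foxtrot
i=3: L=echo R=echo -> agree -> echo
i=4: L=bravo, R=echo=BASE -> take LEFT -> bravo
i=5: L=echo, R=charlie=BASE -> take LEFT -> echo
i=6: L=bravo R=bravo -> agree -> bravo
i=7: L=bravo R=bravo -> agree -> bravo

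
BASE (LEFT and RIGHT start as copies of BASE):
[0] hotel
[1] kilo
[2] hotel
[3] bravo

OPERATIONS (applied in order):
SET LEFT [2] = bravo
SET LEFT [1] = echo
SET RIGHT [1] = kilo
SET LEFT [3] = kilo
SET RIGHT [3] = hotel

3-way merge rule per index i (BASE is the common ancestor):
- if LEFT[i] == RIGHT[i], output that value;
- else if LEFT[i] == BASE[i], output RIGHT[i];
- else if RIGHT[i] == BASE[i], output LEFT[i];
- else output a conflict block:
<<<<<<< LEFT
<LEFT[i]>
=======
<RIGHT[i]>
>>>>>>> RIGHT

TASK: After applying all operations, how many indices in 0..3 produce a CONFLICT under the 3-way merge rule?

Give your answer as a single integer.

Final LEFT:  [hotel, echo, bravo, kilo]
Final RIGHT: [hotel, kilo, hotel, hotel]
i=0: L=hotel R=hotel -> agree -> hotel
i=1: L=echo, R=kilo=BASE -> take LEFT -> echo
i=2: L=bravo, R=hotel=BASE -> take LEFT -> bravo
i=3: BASE=bravo L=kilo R=hotel all differ -> CONFLICT
Conflict count: 1

Answer: 1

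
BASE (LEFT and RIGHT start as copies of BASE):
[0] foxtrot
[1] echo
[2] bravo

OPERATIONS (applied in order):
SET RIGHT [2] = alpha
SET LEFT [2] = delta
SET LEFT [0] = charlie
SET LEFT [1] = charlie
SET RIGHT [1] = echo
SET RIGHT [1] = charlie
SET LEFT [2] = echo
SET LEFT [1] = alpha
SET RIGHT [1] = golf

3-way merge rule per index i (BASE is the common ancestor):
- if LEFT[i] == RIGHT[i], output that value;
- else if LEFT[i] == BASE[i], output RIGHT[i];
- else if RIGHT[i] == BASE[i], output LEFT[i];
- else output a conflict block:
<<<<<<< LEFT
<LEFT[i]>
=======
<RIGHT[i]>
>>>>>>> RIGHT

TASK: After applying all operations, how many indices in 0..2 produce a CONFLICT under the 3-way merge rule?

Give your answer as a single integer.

Answer: 2

Derivation:
Final LEFT:  [charlie, alpha, echo]
Final RIGHT: [foxtrot, golf, alpha]
i=0: L=charlie, R=foxtrot=BASE -> take LEFT -> charlie
i=1: BASE=echo L=alpha R=golf all differ -> CONFLICT
i=2: BASE=bravo L=echo R=alpha all differ -> CONFLICT
Conflict count: 2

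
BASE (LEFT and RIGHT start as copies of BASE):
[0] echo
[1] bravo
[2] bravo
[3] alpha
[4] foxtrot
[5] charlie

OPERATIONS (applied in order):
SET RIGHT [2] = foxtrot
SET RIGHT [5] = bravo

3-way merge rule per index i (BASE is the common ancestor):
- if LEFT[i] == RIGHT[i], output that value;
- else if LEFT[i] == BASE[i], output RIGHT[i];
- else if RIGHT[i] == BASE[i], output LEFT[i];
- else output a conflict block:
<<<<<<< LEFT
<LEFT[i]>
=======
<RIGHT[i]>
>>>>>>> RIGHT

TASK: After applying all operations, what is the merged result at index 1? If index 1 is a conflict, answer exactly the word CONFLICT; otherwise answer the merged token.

Answer: bravo

Derivation:
Final LEFT:  [echo, bravo, bravo, alpha, foxtrot, charlie]
Final RIGHT: [echo, bravo, foxtrot, alpha, foxtrot, bravo]
i=0: L=echo R=echo -> agree -> echo
i=1: L=bravo R=bravo -> agree -> bravo
i=2: L=bravo=BASE, R=foxtrot -> take RIGHT -> foxtrot
i=3: L=alpha R=alpha -> agree -> alpha
i=4: L=foxtrot R=foxtrot -> agree -> foxtrot
i=5: L=charlie=BASE, R=bravo -> take RIGHT -> bravo
Index 1 -> bravo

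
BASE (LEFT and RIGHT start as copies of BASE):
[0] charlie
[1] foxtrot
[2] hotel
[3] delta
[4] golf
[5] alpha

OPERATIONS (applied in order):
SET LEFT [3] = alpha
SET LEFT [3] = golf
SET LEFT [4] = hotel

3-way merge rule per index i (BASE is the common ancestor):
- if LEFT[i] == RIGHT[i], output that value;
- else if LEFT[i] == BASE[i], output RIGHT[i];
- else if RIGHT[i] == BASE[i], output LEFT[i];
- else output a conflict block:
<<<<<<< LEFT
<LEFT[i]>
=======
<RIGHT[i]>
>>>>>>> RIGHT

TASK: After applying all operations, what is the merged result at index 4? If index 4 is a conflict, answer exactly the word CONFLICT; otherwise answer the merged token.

Answer: hotel

Derivation:
Final LEFT:  [charlie, foxtrot, hotel, golf, hotel, alpha]
Final RIGHT: [charlie, foxtrot, hotel, delta, golf, alpha]
i=0: L=charlie R=charlie -> agree -> charlie
i=1: L=foxtrot R=foxtrot -> agree -> foxtrot
i=2: L=hotel R=hotel -> agree -> hotel
i=3: L=golf, R=delta=BASE -> take LEFT -> golf
i=4: L=hotel, R=golf=BASE -> take LEFT -> hotel
i=5: L=alpha R=alpha -> agree -> alpha
Index 4 -> hotel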